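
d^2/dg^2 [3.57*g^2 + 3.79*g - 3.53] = 7.14000000000000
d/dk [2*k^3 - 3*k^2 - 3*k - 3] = 6*k^2 - 6*k - 3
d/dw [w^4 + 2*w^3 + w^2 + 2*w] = 4*w^3 + 6*w^2 + 2*w + 2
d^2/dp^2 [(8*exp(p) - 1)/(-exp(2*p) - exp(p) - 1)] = (-8*exp(4*p) + 12*exp(3*p) + 51*exp(2*p) + 5*exp(p) - 9)*exp(p)/(exp(6*p) + 3*exp(5*p) + 6*exp(4*p) + 7*exp(3*p) + 6*exp(2*p) + 3*exp(p) + 1)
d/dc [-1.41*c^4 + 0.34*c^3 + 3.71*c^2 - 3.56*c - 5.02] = -5.64*c^3 + 1.02*c^2 + 7.42*c - 3.56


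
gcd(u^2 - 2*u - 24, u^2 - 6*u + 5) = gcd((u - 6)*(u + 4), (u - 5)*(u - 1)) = 1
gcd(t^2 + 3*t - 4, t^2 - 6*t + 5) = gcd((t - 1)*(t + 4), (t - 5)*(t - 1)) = t - 1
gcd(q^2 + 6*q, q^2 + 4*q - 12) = q + 6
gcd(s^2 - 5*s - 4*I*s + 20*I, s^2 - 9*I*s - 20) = s - 4*I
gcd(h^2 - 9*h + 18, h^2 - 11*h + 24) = h - 3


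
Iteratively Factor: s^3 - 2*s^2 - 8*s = (s + 2)*(s^2 - 4*s) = (s - 4)*(s + 2)*(s)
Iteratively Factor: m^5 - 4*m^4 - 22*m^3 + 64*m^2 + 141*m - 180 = (m - 5)*(m^4 + m^3 - 17*m^2 - 21*m + 36) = (m - 5)*(m - 4)*(m^3 + 5*m^2 + 3*m - 9) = (m - 5)*(m - 4)*(m - 1)*(m^2 + 6*m + 9) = (m - 5)*(m - 4)*(m - 1)*(m + 3)*(m + 3)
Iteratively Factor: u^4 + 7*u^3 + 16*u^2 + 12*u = (u + 2)*(u^3 + 5*u^2 + 6*u) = (u + 2)*(u + 3)*(u^2 + 2*u) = (u + 2)^2*(u + 3)*(u)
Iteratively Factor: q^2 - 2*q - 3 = (q + 1)*(q - 3)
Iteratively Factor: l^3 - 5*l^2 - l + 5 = (l - 1)*(l^2 - 4*l - 5) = (l - 1)*(l + 1)*(l - 5)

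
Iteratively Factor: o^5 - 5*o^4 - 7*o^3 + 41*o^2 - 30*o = (o - 2)*(o^4 - 3*o^3 - 13*o^2 + 15*o) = (o - 5)*(o - 2)*(o^3 + 2*o^2 - 3*o) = (o - 5)*(o - 2)*(o - 1)*(o^2 + 3*o) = o*(o - 5)*(o - 2)*(o - 1)*(o + 3)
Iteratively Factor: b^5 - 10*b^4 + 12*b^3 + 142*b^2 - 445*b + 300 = (b - 1)*(b^4 - 9*b^3 + 3*b^2 + 145*b - 300) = (b - 5)*(b - 1)*(b^3 - 4*b^2 - 17*b + 60) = (b - 5)*(b - 1)*(b + 4)*(b^2 - 8*b + 15) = (b - 5)^2*(b - 1)*(b + 4)*(b - 3)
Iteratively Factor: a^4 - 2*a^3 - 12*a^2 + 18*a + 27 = (a + 3)*(a^3 - 5*a^2 + 3*a + 9) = (a + 1)*(a + 3)*(a^2 - 6*a + 9) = (a - 3)*(a + 1)*(a + 3)*(a - 3)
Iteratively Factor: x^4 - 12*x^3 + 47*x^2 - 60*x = (x - 4)*(x^3 - 8*x^2 + 15*x) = x*(x - 4)*(x^2 - 8*x + 15) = x*(x - 5)*(x - 4)*(x - 3)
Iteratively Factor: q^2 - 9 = (q - 3)*(q + 3)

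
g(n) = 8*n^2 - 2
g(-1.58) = 17.97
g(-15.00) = 1798.00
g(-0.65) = 1.38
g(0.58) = 0.69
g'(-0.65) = -10.40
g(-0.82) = 3.38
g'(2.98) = 47.68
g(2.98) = 69.04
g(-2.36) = 42.56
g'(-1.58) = -25.28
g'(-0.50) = -8.00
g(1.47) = 15.29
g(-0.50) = 0.00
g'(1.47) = 23.52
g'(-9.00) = -144.00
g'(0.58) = 9.28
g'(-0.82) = -13.12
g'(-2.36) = -37.76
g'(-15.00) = -240.00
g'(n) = 16*n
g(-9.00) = 646.00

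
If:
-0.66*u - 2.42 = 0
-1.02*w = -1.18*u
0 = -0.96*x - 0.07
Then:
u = -3.67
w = -4.24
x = -0.07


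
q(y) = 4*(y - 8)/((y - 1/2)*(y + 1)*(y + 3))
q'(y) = -4*(y - 8)/((y - 1/2)*(y + 1)*(y + 3)^2) - 4*(y - 8)/((y - 1/2)*(y + 1)^2*(y + 3)) - 4*(y - 8)/((y - 1/2)^2*(y + 1)*(y + 3)) + 4/((y - 1/2)*(y + 1)*(y + 3)) = 8*(-4*y^3 + 41*y^2 + 112*y + 13)/(4*y^6 + 28*y^5 + 57*y^4 + 16*y^3 - 38*y^2 - 12*y + 9)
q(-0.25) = 21.33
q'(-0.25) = -10.34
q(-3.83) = 4.65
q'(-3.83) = 7.93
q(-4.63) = 1.66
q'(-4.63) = 1.67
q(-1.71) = -19.19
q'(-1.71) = -18.86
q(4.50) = -0.08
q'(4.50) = 0.07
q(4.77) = -0.07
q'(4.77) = 0.06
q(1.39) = -2.83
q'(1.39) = 5.44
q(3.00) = -0.33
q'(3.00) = 0.34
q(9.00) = 0.00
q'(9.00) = 0.00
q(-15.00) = 0.04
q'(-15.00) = 0.01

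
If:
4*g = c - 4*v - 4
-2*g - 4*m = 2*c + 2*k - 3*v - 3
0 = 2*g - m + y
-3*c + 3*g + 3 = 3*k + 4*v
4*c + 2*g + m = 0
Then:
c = 56/229 - 5*y/229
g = -209*y/916 - 56/229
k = 329/229 - 461*y/916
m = 249*y/458 - 112/229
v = 51*y/229 - 159/229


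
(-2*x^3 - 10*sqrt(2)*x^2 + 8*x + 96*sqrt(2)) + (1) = -2*x^3 - 10*sqrt(2)*x^2 + 8*x + 1 + 96*sqrt(2)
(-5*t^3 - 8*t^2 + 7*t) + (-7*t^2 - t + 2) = -5*t^3 - 15*t^2 + 6*t + 2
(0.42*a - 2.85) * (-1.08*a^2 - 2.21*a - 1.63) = -0.4536*a^3 + 2.1498*a^2 + 5.6139*a + 4.6455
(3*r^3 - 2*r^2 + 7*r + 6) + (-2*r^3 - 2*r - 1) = r^3 - 2*r^2 + 5*r + 5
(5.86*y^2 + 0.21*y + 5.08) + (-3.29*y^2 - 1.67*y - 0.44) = 2.57*y^2 - 1.46*y + 4.64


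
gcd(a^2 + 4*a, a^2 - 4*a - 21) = 1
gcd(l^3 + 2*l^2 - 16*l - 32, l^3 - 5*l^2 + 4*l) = l - 4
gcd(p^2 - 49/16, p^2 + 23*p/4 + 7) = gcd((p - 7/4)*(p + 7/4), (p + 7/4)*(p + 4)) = p + 7/4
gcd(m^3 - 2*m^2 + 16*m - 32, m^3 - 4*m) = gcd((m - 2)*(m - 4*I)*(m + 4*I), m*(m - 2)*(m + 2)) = m - 2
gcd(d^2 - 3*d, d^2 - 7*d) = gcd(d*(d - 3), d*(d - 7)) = d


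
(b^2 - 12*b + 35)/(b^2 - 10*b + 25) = (b - 7)/(b - 5)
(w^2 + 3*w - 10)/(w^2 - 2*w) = (w + 5)/w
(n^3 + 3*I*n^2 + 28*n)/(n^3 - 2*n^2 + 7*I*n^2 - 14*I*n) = (n - 4*I)/(n - 2)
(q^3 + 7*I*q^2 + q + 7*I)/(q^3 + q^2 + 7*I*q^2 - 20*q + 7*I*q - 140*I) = (q^2 + 1)/(q^2 + q - 20)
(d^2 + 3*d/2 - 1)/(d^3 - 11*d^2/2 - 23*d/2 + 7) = 1/(d - 7)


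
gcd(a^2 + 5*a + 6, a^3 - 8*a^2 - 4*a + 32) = a + 2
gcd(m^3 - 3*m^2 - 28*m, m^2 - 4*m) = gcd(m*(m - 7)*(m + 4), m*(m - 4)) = m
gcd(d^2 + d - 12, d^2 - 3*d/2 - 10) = 1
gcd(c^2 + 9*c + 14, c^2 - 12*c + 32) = 1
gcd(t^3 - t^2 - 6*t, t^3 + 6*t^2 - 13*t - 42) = t^2 - t - 6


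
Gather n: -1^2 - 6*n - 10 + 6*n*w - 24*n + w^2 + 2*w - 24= n*(6*w - 30) + w^2 + 2*w - 35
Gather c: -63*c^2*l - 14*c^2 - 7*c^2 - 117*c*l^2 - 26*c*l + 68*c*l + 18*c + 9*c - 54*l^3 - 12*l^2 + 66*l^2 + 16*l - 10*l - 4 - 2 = c^2*(-63*l - 21) + c*(-117*l^2 + 42*l + 27) - 54*l^3 + 54*l^2 + 6*l - 6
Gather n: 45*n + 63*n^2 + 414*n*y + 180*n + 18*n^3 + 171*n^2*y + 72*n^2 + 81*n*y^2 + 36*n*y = 18*n^3 + n^2*(171*y + 135) + n*(81*y^2 + 450*y + 225)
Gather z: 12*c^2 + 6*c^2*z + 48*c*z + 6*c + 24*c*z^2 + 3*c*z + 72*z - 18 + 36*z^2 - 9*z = 12*c^2 + 6*c + z^2*(24*c + 36) + z*(6*c^2 + 51*c + 63) - 18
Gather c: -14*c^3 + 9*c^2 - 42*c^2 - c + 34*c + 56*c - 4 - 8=-14*c^3 - 33*c^2 + 89*c - 12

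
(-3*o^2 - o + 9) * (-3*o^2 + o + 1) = 9*o^4 - 31*o^2 + 8*o + 9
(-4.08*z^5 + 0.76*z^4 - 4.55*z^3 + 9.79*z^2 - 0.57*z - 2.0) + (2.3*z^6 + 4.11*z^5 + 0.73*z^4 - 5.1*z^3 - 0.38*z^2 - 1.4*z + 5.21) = 2.3*z^6 + 0.0300000000000002*z^5 + 1.49*z^4 - 9.65*z^3 + 9.41*z^2 - 1.97*z + 3.21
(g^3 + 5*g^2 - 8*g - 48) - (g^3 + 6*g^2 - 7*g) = -g^2 - g - 48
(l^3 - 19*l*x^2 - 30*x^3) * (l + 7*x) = l^4 + 7*l^3*x - 19*l^2*x^2 - 163*l*x^3 - 210*x^4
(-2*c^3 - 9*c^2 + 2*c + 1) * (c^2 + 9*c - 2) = -2*c^5 - 27*c^4 - 75*c^3 + 37*c^2 + 5*c - 2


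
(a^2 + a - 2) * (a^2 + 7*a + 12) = a^4 + 8*a^3 + 17*a^2 - 2*a - 24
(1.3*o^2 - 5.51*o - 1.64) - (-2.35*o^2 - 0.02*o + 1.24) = 3.65*o^2 - 5.49*o - 2.88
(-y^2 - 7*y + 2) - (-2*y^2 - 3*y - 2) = y^2 - 4*y + 4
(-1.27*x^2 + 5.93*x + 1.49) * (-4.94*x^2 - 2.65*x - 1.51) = 6.2738*x^4 - 25.9287*x^3 - 21.1574*x^2 - 12.9028*x - 2.2499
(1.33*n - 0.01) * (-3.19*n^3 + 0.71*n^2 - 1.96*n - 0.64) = -4.2427*n^4 + 0.9762*n^3 - 2.6139*n^2 - 0.8316*n + 0.0064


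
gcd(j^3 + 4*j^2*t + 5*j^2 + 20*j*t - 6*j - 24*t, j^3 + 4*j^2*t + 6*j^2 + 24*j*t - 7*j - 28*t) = j^2 + 4*j*t - j - 4*t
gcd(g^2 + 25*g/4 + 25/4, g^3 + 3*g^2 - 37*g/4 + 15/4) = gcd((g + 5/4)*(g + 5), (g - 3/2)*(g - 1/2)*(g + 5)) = g + 5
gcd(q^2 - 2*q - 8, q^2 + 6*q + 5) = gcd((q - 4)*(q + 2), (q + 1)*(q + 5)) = 1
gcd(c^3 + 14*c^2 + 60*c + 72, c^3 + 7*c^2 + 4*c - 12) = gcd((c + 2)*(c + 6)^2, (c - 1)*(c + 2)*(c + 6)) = c^2 + 8*c + 12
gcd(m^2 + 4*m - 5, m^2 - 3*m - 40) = m + 5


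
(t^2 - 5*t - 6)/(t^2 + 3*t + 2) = (t - 6)/(t + 2)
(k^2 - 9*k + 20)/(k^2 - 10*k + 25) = (k - 4)/(k - 5)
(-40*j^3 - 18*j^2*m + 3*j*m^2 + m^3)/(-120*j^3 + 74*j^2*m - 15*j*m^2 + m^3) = (10*j^2 + 7*j*m + m^2)/(30*j^2 - 11*j*m + m^2)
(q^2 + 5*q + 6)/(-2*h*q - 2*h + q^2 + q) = (q^2 + 5*q + 6)/(-2*h*q - 2*h + q^2 + q)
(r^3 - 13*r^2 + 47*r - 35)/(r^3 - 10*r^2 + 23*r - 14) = (r - 5)/(r - 2)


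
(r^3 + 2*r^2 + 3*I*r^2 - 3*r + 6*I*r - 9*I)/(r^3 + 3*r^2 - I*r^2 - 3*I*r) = (r^2 + r*(-1 + 3*I) - 3*I)/(r*(r - I))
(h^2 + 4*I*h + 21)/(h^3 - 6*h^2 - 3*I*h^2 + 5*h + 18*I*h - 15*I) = (h + 7*I)/(h^2 - 6*h + 5)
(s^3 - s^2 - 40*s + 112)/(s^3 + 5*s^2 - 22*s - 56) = (s - 4)/(s + 2)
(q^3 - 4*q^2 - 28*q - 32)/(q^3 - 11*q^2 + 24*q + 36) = (q^3 - 4*q^2 - 28*q - 32)/(q^3 - 11*q^2 + 24*q + 36)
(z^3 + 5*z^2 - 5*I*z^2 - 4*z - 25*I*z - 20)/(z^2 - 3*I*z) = (z^3 + 5*z^2*(1 - I) - z*(4 + 25*I) - 20)/(z*(z - 3*I))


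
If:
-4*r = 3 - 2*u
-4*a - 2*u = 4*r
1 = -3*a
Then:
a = -1/3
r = -5/24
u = 13/12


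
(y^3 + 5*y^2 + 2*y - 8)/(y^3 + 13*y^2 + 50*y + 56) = (y - 1)/(y + 7)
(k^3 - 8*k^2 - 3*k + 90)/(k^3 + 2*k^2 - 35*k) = (k^2 - 3*k - 18)/(k*(k + 7))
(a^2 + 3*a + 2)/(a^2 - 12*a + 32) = (a^2 + 3*a + 2)/(a^2 - 12*a + 32)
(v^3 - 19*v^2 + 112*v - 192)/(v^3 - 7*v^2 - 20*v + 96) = (v - 8)/(v + 4)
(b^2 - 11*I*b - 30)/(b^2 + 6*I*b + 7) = (b^2 - 11*I*b - 30)/(b^2 + 6*I*b + 7)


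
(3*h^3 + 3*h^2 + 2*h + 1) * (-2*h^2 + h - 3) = -6*h^5 - 3*h^4 - 10*h^3 - 9*h^2 - 5*h - 3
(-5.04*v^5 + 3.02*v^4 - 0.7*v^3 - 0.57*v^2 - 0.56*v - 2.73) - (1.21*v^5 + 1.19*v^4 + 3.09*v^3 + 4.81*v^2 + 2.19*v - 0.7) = -6.25*v^5 + 1.83*v^4 - 3.79*v^3 - 5.38*v^2 - 2.75*v - 2.03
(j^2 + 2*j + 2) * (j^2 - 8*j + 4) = j^4 - 6*j^3 - 10*j^2 - 8*j + 8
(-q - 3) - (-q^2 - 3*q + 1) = q^2 + 2*q - 4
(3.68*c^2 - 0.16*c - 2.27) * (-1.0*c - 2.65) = -3.68*c^3 - 9.592*c^2 + 2.694*c + 6.0155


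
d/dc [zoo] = 0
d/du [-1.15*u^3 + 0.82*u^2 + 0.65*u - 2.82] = -3.45*u^2 + 1.64*u + 0.65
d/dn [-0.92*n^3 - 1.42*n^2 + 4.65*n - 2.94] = -2.76*n^2 - 2.84*n + 4.65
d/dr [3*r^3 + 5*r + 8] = 9*r^2 + 5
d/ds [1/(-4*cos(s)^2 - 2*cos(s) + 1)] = -2*(4*cos(s) + 1)*sin(s)/(4*cos(s)^2 + 2*cos(s) - 1)^2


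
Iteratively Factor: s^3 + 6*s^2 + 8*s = (s + 4)*(s^2 + 2*s) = (s + 2)*(s + 4)*(s)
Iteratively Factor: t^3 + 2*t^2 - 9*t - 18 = (t + 2)*(t^2 - 9) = (t + 2)*(t + 3)*(t - 3)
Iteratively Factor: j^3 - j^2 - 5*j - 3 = (j - 3)*(j^2 + 2*j + 1) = (j - 3)*(j + 1)*(j + 1)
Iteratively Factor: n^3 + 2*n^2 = (n)*(n^2 + 2*n) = n*(n + 2)*(n)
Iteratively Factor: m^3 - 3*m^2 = (m)*(m^2 - 3*m) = m^2*(m - 3)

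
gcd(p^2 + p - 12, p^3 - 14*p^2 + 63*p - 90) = p - 3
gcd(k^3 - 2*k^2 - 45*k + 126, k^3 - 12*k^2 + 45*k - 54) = k^2 - 9*k + 18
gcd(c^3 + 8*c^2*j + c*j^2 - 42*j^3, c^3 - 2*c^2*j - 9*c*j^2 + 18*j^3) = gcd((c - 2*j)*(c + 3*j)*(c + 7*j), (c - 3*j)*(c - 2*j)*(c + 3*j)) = c^2 + c*j - 6*j^2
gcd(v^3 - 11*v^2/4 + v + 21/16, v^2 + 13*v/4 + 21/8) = 1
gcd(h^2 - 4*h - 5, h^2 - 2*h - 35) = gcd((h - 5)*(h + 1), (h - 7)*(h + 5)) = 1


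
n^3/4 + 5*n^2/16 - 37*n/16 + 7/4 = (n/4 + 1)*(n - 7/4)*(n - 1)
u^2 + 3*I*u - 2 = (u + I)*(u + 2*I)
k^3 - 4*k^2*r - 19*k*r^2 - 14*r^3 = (k - 7*r)*(k + r)*(k + 2*r)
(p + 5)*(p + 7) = p^2 + 12*p + 35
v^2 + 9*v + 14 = (v + 2)*(v + 7)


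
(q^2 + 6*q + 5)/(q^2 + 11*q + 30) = (q + 1)/(q + 6)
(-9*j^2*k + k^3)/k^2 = -9*j^2/k + k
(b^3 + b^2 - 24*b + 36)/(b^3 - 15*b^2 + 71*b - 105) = (b^2 + 4*b - 12)/(b^2 - 12*b + 35)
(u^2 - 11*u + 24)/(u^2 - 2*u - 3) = (u - 8)/(u + 1)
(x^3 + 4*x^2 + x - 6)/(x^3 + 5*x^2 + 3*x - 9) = (x + 2)/(x + 3)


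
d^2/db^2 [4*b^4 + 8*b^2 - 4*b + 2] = 48*b^2 + 16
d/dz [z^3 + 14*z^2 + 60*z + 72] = 3*z^2 + 28*z + 60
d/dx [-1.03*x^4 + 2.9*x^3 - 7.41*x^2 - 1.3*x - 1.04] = -4.12*x^3 + 8.7*x^2 - 14.82*x - 1.3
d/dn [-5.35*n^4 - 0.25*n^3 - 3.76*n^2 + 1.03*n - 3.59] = -21.4*n^3 - 0.75*n^2 - 7.52*n + 1.03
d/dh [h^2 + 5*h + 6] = 2*h + 5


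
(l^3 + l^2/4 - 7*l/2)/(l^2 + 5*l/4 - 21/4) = l*(l + 2)/(l + 3)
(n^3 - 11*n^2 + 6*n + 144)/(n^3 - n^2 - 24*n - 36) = (n - 8)/(n + 2)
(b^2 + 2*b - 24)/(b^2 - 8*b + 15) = (b^2 + 2*b - 24)/(b^2 - 8*b + 15)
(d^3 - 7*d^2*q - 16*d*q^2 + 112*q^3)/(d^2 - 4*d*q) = d - 3*q - 28*q^2/d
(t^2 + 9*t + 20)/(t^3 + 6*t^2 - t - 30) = (t + 4)/(t^2 + t - 6)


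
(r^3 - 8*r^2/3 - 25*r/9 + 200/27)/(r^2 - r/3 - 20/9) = (9*r^2 - 9*r - 40)/(3*(3*r + 4))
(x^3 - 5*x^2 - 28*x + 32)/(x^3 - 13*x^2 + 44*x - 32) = (x + 4)/(x - 4)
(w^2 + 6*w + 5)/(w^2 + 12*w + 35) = (w + 1)/(w + 7)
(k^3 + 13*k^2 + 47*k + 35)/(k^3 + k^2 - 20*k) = (k^2 + 8*k + 7)/(k*(k - 4))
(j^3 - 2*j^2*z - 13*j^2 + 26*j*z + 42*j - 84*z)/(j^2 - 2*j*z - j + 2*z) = (j^2 - 13*j + 42)/(j - 1)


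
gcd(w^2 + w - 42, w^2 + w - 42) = w^2 + w - 42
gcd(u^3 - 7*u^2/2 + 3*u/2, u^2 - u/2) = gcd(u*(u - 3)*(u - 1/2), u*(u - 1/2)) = u^2 - u/2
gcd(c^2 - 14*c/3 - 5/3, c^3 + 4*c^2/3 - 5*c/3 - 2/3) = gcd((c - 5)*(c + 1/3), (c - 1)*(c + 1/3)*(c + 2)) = c + 1/3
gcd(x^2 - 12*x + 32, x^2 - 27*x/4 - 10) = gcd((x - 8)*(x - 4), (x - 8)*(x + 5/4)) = x - 8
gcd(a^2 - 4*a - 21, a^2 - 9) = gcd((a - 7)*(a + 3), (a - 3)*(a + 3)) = a + 3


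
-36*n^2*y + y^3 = y*(-6*n + y)*(6*n + y)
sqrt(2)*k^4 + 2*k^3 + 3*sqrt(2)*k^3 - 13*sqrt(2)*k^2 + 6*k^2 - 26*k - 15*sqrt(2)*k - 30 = (k - 3)*(k + 5)*(k + sqrt(2))*(sqrt(2)*k + sqrt(2))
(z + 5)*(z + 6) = z^2 + 11*z + 30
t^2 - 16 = (t - 4)*(t + 4)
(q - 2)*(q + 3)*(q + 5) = q^3 + 6*q^2 - q - 30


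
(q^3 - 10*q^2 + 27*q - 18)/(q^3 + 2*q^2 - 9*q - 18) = (q^2 - 7*q + 6)/(q^2 + 5*q + 6)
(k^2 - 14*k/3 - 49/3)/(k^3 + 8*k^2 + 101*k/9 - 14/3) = 3*(k - 7)/(3*k^2 + 17*k - 6)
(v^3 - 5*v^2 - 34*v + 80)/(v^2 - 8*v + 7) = (v^3 - 5*v^2 - 34*v + 80)/(v^2 - 8*v + 7)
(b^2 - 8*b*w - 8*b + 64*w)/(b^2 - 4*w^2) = (b^2 - 8*b*w - 8*b + 64*w)/(b^2 - 4*w^2)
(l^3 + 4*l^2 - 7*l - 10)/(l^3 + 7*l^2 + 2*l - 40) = (l + 1)/(l + 4)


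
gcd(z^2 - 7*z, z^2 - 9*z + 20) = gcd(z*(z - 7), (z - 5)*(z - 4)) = 1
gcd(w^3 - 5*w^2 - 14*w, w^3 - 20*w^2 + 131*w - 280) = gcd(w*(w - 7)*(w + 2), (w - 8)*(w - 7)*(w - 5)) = w - 7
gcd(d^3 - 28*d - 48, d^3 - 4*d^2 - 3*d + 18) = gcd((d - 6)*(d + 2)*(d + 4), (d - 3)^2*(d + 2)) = d + 2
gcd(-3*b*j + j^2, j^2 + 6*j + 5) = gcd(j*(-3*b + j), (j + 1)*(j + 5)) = 1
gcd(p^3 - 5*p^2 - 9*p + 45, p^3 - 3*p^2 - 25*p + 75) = p^2 - 8*p + 15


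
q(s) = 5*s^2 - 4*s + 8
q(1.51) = 13.36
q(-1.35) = 22.51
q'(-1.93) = -23.30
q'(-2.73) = -31.30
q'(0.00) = -4.00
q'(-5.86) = -62.60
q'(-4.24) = -46.40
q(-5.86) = 203.14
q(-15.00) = 1193.00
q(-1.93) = 34.34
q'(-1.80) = -22.00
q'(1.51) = 11.10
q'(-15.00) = -154.00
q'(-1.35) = -17.50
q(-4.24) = 114.85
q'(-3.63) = -40.30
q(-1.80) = 31.40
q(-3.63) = 88.40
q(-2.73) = 56.18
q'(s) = 10*s - 4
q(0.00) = 8.00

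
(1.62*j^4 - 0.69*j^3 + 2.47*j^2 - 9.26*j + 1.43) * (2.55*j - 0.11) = 4.131*j^5 - 1.9377*j^4 + 6.3744*j^3 - 23.8847*j^2 + 4.6651*j - 0.1573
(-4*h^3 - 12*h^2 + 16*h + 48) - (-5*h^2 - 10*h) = -4*h^3 - 7*h^2 + 26*h + 48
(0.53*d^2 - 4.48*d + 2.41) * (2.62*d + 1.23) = 1.3886*d^3 - 11.0857*d^2 + 0.8038*d + 2.9643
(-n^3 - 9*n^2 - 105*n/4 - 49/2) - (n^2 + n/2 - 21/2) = -n^3 - 10*n^2 - 107*n/4 - 14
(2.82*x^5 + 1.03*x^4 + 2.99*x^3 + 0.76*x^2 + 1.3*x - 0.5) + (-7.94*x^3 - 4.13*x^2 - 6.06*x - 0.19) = 2.82*x^5 + 1.03*x^4 - 4.95*x^3 - 3.37*x^2 - 4.76*x - 0.69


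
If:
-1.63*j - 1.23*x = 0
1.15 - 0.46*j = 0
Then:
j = 2.50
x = -3.31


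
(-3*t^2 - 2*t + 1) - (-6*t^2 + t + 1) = 3*t^2 - 3*t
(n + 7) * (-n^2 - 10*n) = -n^3 - 17*n^2 - 70*n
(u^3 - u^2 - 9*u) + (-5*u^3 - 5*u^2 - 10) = -4*u^3 - 6*u^2 - 9*u - 10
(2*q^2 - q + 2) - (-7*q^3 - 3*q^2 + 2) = 7*q^3 + 5*q^2 - q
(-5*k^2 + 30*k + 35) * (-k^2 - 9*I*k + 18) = 5*k^4 - 30*k^3 + 45*I*k^3 - 125*k^2 - 270*I*k^2 + 540*k - 315*I*k + 630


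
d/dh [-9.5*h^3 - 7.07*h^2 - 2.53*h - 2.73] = -28.5*h^2 - 14.14*h - 2.53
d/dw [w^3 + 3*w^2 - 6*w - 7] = 3*w^2 + 6*w - 6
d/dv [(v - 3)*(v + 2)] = 2*v - 1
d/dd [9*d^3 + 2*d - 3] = 27*d^2 + 2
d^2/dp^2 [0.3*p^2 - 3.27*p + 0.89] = 0.600000000000000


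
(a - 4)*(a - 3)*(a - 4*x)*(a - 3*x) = a^4 - 7*a^3*x - 7*a^3 + 12*a^2*x^2 + 49*a^2*x + 12*a^2 - 84*a*x^2 - 84*a*x + 144*x^2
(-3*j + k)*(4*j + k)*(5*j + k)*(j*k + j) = -60*j^4*k - 60*j^4 - 7*j^3*k^2 - 7*j^3*k + 6*j^2*k^3 + 6*j^2*k^2 + j*k^4 + j*k^3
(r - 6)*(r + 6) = r^2 - 36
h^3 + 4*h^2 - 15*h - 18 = (h - 3)*(h + 1)*(h + 6)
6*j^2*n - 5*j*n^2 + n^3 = n*(-3*j + n)*(-2*j + n)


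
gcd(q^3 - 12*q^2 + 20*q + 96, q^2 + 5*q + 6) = q + 2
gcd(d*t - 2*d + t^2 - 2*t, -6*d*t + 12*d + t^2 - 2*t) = t - 2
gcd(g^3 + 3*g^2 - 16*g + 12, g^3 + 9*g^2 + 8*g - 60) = g^2 + 4*g - 12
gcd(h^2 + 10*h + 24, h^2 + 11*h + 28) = h + 4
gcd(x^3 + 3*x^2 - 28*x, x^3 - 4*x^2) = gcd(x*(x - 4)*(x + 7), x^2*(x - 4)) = x^2 - 4*x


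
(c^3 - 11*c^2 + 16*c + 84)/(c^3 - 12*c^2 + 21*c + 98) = (c - 6)/(c - 7)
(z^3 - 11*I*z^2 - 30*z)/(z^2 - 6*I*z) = z - 5*I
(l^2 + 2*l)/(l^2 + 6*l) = (l + 2)/(l + 6)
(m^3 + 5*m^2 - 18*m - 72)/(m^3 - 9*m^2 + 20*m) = (m^2 + 9*m + 18)/(m*(m - 5))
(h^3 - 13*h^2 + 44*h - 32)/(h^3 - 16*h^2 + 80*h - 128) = (h - 1)/(h - 4)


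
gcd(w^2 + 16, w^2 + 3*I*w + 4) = w + 4*I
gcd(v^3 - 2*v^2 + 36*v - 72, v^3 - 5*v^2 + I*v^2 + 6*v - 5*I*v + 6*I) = v - 2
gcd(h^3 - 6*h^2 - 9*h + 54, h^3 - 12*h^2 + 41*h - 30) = h - 6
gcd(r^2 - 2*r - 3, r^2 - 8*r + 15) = r - 3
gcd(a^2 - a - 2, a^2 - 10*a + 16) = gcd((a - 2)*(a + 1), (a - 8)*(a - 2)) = a - 2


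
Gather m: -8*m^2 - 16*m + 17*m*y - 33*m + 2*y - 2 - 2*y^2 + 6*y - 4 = -8*m^2 + m*(17*y - 49) - 2*y^2 + 8*y - 6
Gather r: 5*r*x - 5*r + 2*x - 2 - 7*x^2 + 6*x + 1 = r*(5*x - 5) - 7*x^2 + 8*x - 1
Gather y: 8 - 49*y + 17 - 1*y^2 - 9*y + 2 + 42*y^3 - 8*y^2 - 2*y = 42*y^3 - 9*y^2 - 60*y + 27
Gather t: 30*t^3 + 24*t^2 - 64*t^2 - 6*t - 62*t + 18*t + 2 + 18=30*t^3 - 40*t^2 - 50*t + 20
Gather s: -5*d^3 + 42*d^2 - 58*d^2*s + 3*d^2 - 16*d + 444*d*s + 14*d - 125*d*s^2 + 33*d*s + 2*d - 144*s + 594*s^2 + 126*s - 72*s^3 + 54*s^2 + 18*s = -5*d^3 + 45*d^2 - 72*s^3 + s^2*(648 - 125*d) + s*(-58*d^2 + 477*d)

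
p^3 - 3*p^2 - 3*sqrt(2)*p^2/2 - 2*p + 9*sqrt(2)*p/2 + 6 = (p - 3)*(p - 2*sqrt(2))*(p + sqrt(2)/2)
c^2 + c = c*(c + 1)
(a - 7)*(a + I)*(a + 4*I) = a^3 - 7*a^2 + 5*I*a^2 - 4*a - 35*I*a + 28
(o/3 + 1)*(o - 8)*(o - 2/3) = o^3/3 - 17*o^2/9 - 62*o/9 + 16/3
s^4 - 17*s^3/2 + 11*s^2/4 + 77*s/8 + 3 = (s - 8)*(s - 3/2)*(s + 1/2)^2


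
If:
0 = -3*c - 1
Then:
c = -1/3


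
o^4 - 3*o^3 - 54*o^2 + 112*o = o*(o - 8)*(o - 2)*(o + 7)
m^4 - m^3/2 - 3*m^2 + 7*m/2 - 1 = (m - 1)^2*(m - 1/2)*(m + 2)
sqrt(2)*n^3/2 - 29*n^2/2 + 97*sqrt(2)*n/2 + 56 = (n - 8*sqrt(2))*(n - 7*sqrt(2))*(sqrt(2)*n/2 + 1/2)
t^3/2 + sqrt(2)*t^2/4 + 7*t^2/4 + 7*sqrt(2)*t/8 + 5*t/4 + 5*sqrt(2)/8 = (t/2 + 1/2)*(t + 5/2)*(t + sqrt(2)/2)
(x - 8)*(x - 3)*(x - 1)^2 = x^4 - 13*x^3 + 47*x^2 - 59*x + 24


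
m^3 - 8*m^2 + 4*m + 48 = (m - 6)*(m - 4)*(m + 2)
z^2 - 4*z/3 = z*(z - 4/3)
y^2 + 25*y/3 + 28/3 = (y + 4/3)*(y + 7)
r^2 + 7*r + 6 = (r + 1)*(r + 6)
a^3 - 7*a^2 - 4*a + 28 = (a - 7)*(a - 2)*(a + 2)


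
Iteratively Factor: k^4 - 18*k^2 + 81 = (k + 3)*(k^3 - 3*k^2 - 9*k + 27) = (k - 3)*(k + 3)*(k^2 - 9) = (k - 3)*(k + 3)^2*(k - 3)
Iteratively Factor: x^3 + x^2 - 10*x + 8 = (x - 2)*(x^2 + 3*x - 4) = (x - 2)*(x + 4)*(x - 1)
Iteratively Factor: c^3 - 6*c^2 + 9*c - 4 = (c - 1)*(c^2 - 5*c + 4) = (c - 4)*(c - 1)*(c - 1)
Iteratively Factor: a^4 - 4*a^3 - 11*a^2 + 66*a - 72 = (a - 2)*(a^3 - 2*a^2 - 15*a + 36) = (a - 3)*(a - 2)*(a^2 + a - 12) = (a - 3)^2*(a - 2)*(a + 4)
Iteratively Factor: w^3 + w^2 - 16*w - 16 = (w + 1)*(w^2 - 16) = (w + 1)*(w + 4)*(w - 4)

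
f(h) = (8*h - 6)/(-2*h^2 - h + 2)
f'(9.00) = 0.04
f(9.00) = -0.39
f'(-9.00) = 0.07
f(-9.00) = 0.52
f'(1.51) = 0.62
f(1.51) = -1.49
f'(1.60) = 0.56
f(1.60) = -1.44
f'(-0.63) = 9.33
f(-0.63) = -6.01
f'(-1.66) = 27.41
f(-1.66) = 10.41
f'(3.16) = 0.21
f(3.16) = -0.91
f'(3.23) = 0.20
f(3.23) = -0.90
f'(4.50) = 0.12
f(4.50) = -0.70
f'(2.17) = 0.36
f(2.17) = -1.18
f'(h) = (4*h + 1)*(8*h - 6)/(-2*h^2 - h + 2)^2 + 8/(-2*h^2 - h + 2) = 2*(8*h^2 - 12*h + 5)/(4*h^4 + 4*h^3 - 7*h^2 - 4*h + 4)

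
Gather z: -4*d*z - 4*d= -4*d*z - 4*d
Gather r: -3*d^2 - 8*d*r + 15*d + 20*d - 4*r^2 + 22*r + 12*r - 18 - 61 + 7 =-3*d^2 + 35*d - 4*r^2 + r*(34 - 8*d) - 72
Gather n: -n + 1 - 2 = -n - 1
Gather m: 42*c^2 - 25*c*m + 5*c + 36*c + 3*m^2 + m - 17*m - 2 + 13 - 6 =42*c^2 + 41*c + 3*m^2 + m*(-25*c - 16) + 5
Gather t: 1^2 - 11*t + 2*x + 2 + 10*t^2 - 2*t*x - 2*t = 10*t^2 + t*(-2*x - 13) + 2*x + 3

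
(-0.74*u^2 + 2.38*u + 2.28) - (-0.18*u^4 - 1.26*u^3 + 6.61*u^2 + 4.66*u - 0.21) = 0.18*u^4 + 1.26*u^3 - 7.35*u^2 - 2.28*u + 2.49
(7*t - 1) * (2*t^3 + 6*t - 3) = 14*t^4 - 2*t^3 + 42*t^2 - 27*t + 3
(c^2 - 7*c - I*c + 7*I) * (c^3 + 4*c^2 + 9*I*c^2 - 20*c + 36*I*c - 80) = c^5 - 3*c^4 + 8*I*c^4 - 39*c^3 - 24*I*c^3 + 33*c^2 - 204*I*c^2 + 308*c - 60*I*c - 560*I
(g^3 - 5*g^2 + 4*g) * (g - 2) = g^4 - 7*g^3 + 14*g^2 - 8*g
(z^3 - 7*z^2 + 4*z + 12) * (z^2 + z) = z^5 - 6*z^4 - 3*z^3 + 16*z^2 + 12*z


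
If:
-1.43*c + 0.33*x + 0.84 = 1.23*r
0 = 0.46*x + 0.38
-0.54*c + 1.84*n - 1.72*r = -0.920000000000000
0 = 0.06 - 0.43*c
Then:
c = 0.14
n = -0.18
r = 0.30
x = -0.83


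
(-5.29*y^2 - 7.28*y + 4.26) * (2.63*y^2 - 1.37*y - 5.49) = -13.9127*y^4 - 11.8991*y^3 + 50.2195*y^2 + 34.131*y - 23.3874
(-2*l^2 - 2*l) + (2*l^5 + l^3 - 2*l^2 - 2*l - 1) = 2*l^5 + l^3 - 4*l^2 - 4*l - 1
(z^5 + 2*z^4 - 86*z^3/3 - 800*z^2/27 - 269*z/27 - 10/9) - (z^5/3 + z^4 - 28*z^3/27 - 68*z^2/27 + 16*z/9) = 2*z^5/3 + z^4 - 746*z^3/27 - 244*z^2/9 - 317*z/27 - 10/9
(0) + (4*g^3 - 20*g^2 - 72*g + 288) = 4*g^3 - 20*g^2 - 72*g + 288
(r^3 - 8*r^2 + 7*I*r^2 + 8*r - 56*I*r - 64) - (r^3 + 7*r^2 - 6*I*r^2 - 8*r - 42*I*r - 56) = -15*r^2 + 13*I*r^2 + 16*r - 14*I*r - 8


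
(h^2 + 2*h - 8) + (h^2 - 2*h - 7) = 2*h^2 - 15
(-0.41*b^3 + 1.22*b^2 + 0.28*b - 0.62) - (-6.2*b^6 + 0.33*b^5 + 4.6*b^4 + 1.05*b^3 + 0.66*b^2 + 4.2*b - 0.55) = 6.2*b^6 - 0.33*b^5 - 4.6*b^4 - 1.46*b^3 + 0.56*b^2 - 3.92*b - 0.07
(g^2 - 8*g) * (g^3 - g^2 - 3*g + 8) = g^5 - 9*g^4 + 5*g^3 + 32*g^2 - 64*g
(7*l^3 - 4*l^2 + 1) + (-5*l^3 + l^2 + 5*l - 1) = 2*l^3 - 3*l^2 + 5*l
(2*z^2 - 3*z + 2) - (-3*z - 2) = 2*z^2 + 4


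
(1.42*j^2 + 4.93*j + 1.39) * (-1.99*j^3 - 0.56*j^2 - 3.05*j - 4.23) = -2.8258*j^5 - 10.6059*j^4 - 9.8579*j^3 - 21.8215*j^2 - 25.0934*j - 5.8797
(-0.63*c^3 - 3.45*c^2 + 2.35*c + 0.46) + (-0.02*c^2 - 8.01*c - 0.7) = -0.63*c^3 - 3.47*c^2 - 5.66*c - 0.24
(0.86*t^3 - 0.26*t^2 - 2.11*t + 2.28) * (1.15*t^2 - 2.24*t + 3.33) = 0.989*t^5 - 2.2254*t^4 + 1.0197*t^3 + 6.4826*t^2 - 12.1335*t + 7.5924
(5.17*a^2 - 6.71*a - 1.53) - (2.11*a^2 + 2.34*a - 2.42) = 3.06*a^2 - 9.05*a + 0.89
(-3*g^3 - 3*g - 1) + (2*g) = -3*g^3 - g - 1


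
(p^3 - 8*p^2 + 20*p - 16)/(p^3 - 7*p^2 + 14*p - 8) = (p - 2)/(p - 1)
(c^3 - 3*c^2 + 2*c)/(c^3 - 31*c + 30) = c*(c - 2)/(c^2 + c - 30)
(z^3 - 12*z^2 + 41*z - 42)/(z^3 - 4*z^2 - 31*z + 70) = (z - 3)/(z + 5)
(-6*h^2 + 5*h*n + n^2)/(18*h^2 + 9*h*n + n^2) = (-h + n)/(3*h + n)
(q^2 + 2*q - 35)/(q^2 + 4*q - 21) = (q - 5)/(q - 3)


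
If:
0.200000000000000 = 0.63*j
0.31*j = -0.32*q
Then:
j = 0.32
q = -0.31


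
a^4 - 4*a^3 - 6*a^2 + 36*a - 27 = (a - 3)^2*(a - 1)*(a + 3)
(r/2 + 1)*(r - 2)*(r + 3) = r^3/2 + 3*r^2/2 - 2*r - 6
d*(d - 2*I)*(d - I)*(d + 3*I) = d^4 + 7*d^2 - 6*I*d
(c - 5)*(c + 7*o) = c^2 + 7*c*o - 5*c - 35*o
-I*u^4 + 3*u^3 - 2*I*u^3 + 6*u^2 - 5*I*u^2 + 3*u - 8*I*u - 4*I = (u + 1)*(u - I)*(u + 4*I)*(-I*u - I)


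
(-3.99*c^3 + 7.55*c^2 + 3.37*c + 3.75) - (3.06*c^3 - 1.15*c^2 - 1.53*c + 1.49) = -7.05*c^3 + 8.7*c^2 + 4.9*c + 2.26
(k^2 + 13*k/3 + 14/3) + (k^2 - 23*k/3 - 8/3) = 2*k^2 - 10*k/3 + 2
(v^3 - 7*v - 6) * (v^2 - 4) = v^5 - 11*v^3 - 6*v^2 + 28*v + 24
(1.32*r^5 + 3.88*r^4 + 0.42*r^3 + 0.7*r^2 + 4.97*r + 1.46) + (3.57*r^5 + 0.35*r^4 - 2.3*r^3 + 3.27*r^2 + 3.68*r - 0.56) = 4.89*r^5 + 4.23*r^4 - 1.88*r^3 + 3.97*r^2 + 8.65*r + 0.9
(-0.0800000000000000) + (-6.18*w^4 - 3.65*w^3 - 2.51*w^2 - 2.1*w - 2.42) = -6.18*w^4 - 3.65*w^3 - 2.51*w^2 - 2.1*w - 2.5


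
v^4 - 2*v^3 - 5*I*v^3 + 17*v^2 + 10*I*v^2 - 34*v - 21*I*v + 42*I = (v - 2)*(v - 7*I)*(v - I)*(v + 3*I)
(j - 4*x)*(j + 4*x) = j^2 - 16*x^2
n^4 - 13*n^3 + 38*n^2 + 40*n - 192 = (n - 8)*(n - 4)*(n - 3)*(n + 2)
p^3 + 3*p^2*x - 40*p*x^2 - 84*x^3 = (p - 6*x)*(p + 2*x)*(p + 7*x)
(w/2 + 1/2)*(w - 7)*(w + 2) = w^3/2 - 2*w^2 - 19*w/2 - 7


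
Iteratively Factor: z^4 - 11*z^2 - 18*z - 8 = (z - 4)*(z^3 + 4*z^2 + 5*z + 2) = (z - 4)*(z + 1)*(z^2 + 3*z + 2) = (z - 4)*(z + 1)^2*(z + 2)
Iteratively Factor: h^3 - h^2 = (h)*(h^2 - h) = h*(h - 1)*(h)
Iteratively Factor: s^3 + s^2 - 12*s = (s)*(s^2 + s - 12) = s*(s - 3)*(s + 4)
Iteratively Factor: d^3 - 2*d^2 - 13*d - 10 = (d - 5)*(d^2 + 3*d + 2) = (d - 5)*(d + 2)*(d + 1)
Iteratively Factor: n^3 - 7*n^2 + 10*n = (n - 5)*(n^2 - 2*n) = (n - 5)*(n - 2)*(n)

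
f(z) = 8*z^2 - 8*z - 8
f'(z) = 16*z - 8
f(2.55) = 23.62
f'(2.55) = 32.80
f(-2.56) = 64.91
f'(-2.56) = -48.96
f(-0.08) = -7.31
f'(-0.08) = -9.28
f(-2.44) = 59.15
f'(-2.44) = -47.04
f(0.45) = -9.98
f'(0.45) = -0.80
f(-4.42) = 183.65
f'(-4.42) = -78.72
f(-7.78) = 538.47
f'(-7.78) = -132.48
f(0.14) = -8.96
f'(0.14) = -5.76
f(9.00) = 568.00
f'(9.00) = 136.00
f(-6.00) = 328.00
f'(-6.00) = -104.00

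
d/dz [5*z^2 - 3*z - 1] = 10*z - 3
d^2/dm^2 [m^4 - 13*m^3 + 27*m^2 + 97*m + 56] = 12*m^2 - 78*m + 54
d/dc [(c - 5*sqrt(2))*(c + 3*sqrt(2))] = 2*c - 2*sqrt(2)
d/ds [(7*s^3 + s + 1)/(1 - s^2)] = (-7*s^4 + 22*s^2 + 2*s + 1)/(s^4 - 2*s^2 + 1)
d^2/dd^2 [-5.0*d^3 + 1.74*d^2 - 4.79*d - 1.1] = 3.48 - 30.0*d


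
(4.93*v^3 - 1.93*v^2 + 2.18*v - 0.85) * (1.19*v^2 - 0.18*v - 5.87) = 5.8667*v^5 - 3.1841*v^4 - 25.9975*v^3 + 9.9252*v^2 - 12.6436*v + 4.9895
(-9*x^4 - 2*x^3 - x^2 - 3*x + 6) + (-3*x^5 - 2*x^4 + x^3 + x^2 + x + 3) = -3*x^5 - 11*x^4 - x^3 - 2*x + 9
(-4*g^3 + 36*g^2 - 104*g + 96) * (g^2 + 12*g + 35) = -4*g^5 - 12*g^4 + 188*g^3 + 108*g^2 - 2488*g + 3360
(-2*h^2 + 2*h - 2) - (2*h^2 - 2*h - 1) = -4*h^2 + 4*h - 1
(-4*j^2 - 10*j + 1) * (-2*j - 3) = 8*j^3 + 32*j^2 + 28*j - 3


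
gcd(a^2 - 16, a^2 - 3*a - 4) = a - 4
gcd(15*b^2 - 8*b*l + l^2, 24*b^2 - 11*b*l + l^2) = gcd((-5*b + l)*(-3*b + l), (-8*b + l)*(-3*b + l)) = 3*b - l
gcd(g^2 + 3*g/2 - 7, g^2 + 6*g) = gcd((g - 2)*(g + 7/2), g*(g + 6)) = 1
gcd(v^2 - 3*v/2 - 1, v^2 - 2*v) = v - 2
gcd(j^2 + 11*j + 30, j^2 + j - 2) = 1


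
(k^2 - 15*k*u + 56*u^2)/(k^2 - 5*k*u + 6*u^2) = (k^2 - 15*k*u + 56*u^2)/(k^2 - 5*k*u + 6*u^2)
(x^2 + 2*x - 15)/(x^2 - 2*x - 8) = (-x^2 - 2*x + 15)/(-x^2 + 2*x + 8)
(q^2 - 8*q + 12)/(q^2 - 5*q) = (q^2 - 8*q + 12)/(q*(q - 5))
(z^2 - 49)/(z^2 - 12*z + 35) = (z + 7)/(z - 5)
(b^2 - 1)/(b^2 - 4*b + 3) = (b + 1)/(b - 3)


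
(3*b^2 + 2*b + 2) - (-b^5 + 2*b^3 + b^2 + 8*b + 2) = b^5 - 2*b^3 + 2*b^2 - 6*b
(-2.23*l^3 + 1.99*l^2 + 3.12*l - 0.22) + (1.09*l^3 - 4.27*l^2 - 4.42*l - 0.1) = -1.14*l^3 - 2.28*l^2 - 1.3*l - 0.32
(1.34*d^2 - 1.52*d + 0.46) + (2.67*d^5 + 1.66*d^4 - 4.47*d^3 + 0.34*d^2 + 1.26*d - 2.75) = 2.67*d^5 + 1.66*d^4 - 4.47*d^3 + 1.68*d^2 - 0.26*d - 2.29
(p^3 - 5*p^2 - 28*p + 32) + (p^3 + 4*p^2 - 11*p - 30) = 2*p^3 - p^2 - 39*p + 2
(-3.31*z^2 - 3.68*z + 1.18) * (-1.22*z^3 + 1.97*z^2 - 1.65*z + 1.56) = 4.0382*z^5 - 2.0311*z^4 - 3.2277*z^3 + 3.233*z^2 - 7.6878*z + 1.8408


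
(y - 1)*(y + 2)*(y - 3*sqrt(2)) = y^3 - 3*sqrt(2)*y^2 + y^2 - 3*sqrt(2)*y - 2*y + 6*sqrt(2)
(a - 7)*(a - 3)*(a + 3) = a^3 - 7*a^2 - 9*a + 63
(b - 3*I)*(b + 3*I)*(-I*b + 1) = -I*b^3 + b^2 - 9*I*b + 9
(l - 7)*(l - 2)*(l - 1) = l^3 - 10*l^2 + 23*l - 14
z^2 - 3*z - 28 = (z - 7)*(z + 4)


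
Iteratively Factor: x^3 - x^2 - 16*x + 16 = (x - 1)*(x^2 - 16) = (x - 4)*(x - 1)*(x + 4)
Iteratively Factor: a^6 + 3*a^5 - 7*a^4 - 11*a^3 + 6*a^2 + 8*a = (a + 1)*(a^5 + 2*a^4 - 9*a^3 - 2*a^2 + 8*a) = (a - 2)*(a + 1)*(a^4 + 4*a^3 - a^2 - 4*a) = (a - 2)*(a - 1)*(a + 1)*(a^3 + 5*a^2 + 4*a) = (a - 2)*(a - 1)*(a + 1)^2*(a^2 + 4*a) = (a - 2)*(a - 1)*(a + 1)^2*(a + 4)*(a)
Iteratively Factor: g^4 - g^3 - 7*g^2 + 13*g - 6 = (g - 2)*(g^3 + g^2 - 5*g + 3) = (g - 2)*(g - 1)*(g^2 + 2*g - 3) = (g - 2)*(g - 1)^2*(g + 3)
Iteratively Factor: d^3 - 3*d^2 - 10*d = (d + 2)*(d^2 - 5*d) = (d - 5)*(d + 2)*(d)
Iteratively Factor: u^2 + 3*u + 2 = (u + 2)*(u + 1)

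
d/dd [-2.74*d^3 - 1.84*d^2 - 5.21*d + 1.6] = -8.22*d^2 - 3.68*d - 5.21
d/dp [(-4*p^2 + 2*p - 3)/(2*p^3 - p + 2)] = (2*(1 - 4*p)*(2*p^3 - p + 2) + (6*p^2 - 1)*(4*p^2 - 2*p + 3))/(2*p^3 - p + 2)^2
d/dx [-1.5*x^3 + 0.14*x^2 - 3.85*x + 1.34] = -4.5*x^2 + 0.28*x - 3.85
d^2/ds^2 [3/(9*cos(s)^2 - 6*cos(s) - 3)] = (-72*sin(s)^4 + 68*sin(s)^2 - 41*cos(s) + 9*cos(3*s) + 32)/(2*(cos(s) - 1)^3*(3*cos(s) + 1)^3)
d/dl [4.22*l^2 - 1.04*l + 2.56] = 8.44*l - 1.04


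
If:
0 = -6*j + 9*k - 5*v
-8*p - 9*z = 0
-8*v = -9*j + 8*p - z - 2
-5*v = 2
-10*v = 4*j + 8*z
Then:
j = -51/20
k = -173/90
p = -639/320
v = -2/5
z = 71/40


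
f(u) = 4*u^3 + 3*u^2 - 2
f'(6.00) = 468.00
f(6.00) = 970.00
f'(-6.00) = 396.00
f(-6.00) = -758.00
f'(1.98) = 58.92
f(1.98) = 40.81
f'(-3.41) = 119.08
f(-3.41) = -125.72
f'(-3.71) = 142.91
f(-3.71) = -164.97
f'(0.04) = 0.26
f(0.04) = -1.99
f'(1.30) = 28.08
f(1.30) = 11.86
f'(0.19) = 1.57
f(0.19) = -1.86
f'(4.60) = 281.52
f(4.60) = 450.82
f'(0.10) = 0.72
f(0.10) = -1.97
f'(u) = 12*u^2 + 6*u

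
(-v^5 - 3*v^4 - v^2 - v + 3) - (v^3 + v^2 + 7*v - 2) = -v^5 - 3*v^4 - v^3 - 2*v^2 - 8*v + 5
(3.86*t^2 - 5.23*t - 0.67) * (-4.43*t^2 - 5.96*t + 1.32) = -17.0998*t^4 + 0.163300000000003*t^3 + 39.2341*t^2 - 2.9104*t - 0.8844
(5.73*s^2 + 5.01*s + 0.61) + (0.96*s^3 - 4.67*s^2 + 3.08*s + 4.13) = 0.96*s^3 + 1.06*s^2 + 8.09*s + 4.74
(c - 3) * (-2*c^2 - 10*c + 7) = -2*c^3 - 4*c^2 + 37*c - 21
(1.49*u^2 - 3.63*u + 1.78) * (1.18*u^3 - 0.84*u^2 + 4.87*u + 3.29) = 1.7582*u^5 - 5.535*u^4 + 12.4059*u^3 - 14.2712*u^2 - 3.2741*u + 5.8562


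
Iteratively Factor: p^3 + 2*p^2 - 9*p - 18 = (p + 3)*(p^2 - p - 6) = (p + 2)*(p + 3)*(p - 3)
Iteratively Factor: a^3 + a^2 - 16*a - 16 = (a + 1)*(a^2 - 16) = (a - 4)*(a + 1)*(a + 4)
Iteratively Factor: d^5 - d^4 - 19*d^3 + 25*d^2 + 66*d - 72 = (d + 2)*(d^4 - 3*d^3 - 13*d^2 + 51*d - 36) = (d - 3)*(d + 2)*(d^3 - 13*d + 12) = (d - 3)*(d + 2)*(d + 4)*(d^2 - 4*d + 3) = (d - 3)*(d - 1)*(d + 2)*(d + 4)*(d - 3)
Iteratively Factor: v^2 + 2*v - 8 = (v - 2)*(v + 4)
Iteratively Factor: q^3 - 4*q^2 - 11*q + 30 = (q - 5)*(q^2 + q - 6) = (q - 5)*(q + 3)*(q - 2)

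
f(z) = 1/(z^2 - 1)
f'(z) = -2*z/(z^2 - 1)^2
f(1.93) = 0.37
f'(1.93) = -0.52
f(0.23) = -1.06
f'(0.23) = -0.51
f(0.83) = -3.21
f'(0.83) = -17.15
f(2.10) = 0.29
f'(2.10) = -0.36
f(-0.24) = -1.06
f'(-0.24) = 0.54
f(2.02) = 0.32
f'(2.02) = -0.43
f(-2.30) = 0.23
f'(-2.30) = 0.25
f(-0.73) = -2.14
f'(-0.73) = 6.69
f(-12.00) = 0.01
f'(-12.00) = 0.00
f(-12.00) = 0.01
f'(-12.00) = 0.00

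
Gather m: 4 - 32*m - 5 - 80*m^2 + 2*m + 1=-80*m^2 - 30*m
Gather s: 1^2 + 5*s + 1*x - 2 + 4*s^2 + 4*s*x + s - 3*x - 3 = 4*s^2 + s*(4*x + 6) - 2*x - 4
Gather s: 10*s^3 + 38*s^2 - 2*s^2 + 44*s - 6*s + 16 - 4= 10*s^3 + 36*s^2 + 38*s + 12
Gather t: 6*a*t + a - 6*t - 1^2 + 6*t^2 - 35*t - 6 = a + 6*t^2 + t*(6*a - 41) - 7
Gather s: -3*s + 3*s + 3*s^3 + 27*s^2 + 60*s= 3*s^3 + 27*s^2 + 60*s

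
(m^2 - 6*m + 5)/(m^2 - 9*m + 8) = (m - 5)/(m - 8)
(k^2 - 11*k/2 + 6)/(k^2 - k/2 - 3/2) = (k - 4)/(k + 1)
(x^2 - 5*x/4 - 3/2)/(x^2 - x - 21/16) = 4*(x - 2)/(4*x - 7)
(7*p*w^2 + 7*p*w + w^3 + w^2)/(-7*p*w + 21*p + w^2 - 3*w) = w*(-7*p*w - 7*p - w^2 - w)/(7*p*w - 21*p - w^2 + 3*w)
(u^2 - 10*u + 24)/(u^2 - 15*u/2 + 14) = 2*(u - 6)/(2*u - 7)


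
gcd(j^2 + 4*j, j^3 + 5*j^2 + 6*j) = j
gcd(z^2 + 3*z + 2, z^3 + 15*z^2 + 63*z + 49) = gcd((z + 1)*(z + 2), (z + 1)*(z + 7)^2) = z + 1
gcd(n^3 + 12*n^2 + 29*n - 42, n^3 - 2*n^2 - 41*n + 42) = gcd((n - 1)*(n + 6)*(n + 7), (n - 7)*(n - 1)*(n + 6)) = n^2 + 5*n - 6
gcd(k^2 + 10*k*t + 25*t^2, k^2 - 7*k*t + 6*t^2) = 1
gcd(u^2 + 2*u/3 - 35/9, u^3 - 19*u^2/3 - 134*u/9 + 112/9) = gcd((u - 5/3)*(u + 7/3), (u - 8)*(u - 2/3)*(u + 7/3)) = u + 7/3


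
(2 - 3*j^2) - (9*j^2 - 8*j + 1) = -12*j^2 + 8*j + 1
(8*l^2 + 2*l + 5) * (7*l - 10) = 56*l^3 - 66*l^2 + 15*l - 50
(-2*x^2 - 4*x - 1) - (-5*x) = -2*x^2 + x - 1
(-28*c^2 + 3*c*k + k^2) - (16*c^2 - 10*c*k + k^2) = -44*c^2 + 13*c*k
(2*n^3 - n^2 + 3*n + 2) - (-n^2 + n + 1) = 2*n^3 + 2*n + 1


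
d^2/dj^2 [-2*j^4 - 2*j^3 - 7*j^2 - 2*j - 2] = -24*j^2 - 12*j - 14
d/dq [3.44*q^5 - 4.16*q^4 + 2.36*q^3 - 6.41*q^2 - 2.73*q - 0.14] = 17.2*q^4 - 16.64*q^3 + 7.08*q^2 - 12.82*q - 2.73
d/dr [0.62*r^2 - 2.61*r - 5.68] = 1.24*r - 2.61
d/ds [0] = 0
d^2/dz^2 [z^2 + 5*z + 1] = 2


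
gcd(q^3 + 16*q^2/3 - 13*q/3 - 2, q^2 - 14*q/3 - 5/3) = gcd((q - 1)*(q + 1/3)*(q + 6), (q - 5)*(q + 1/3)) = q + 1/3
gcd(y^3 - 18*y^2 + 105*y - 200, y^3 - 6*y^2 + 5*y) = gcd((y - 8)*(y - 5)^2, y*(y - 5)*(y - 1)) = y - 5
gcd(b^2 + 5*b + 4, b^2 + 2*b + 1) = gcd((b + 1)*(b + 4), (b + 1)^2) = b + 1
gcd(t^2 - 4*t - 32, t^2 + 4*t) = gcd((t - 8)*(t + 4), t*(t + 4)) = t + 4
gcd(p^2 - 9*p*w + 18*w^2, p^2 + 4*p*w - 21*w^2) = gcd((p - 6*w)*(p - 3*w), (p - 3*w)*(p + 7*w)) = p - 3*w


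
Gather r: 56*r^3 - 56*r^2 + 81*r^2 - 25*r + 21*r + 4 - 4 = 56*r^3 + 25*r^2 - 4*r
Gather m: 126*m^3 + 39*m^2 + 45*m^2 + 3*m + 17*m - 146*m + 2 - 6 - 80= 126*m^3 + 84*m^2 - 126*m - 84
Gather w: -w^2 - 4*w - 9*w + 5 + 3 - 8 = -w^2 - 13*w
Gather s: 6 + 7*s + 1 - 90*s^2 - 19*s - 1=-90*s^2 - 12*s + 6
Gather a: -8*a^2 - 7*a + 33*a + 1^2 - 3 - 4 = -8*a^2 + 26*a - 6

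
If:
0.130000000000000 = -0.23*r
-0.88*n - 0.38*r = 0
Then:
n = 0.24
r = -0.57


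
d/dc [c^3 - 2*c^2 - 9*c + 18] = 3*c^2 - 4*c - 9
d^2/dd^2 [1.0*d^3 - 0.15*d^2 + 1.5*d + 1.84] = 6.0*d - 0.3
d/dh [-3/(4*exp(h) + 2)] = 3*exp(h)/(2*exp(h) + 1)^2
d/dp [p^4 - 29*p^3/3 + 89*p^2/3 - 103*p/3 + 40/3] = 4*p^3 - 29*p^2 + 178*p/3 - 103/3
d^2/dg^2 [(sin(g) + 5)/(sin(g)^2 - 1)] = (-23*sin(g) + sin(3*g) + 40*cos(2*g) - 80)/(cos(2*g) + 1)^2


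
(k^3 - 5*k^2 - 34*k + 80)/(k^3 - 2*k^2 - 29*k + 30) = (k^2 - 10*k + 16)/(k^2 - 7*k + 6)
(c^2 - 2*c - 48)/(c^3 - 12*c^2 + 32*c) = (c + 6)/(c*(c - 4))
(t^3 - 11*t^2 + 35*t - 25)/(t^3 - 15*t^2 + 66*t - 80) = (t^2 - 6*t + 5)/(t^2 - 10*t + 16)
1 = 1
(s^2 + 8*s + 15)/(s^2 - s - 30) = (s + 3)/(s - 6)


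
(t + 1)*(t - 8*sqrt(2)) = t^2 - 8*sqrt(2)*t + t - 8*sqrt(2)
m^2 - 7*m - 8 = (m - 8)*(m + 1)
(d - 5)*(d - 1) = d^2 - 6*d + 5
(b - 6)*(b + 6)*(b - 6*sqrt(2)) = b^3 - 6*sqrt(2)*b^2 - 36*b + 216*sqrt(2)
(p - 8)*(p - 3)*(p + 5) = p^3 - 6*p^2 - 31*p + 120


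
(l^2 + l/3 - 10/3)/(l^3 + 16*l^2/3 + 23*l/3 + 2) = (3*l - 5)/(3*l^2 + 10*l + 3)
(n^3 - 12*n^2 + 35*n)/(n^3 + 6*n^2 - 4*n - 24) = n*(n^2 - 12*n + 35)/(n^3 + 6*n^2 - 4*n - 24)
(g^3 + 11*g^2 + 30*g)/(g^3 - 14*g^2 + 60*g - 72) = g*(g^2 + 11*g + 30)/(g^3 - 14*g^2 + 60*g - 72)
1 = 1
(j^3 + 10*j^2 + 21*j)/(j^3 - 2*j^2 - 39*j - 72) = j*(j + 7)/(j^2 - 5*j - 24)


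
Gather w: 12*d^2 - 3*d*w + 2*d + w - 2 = 12*d^2 + 2*d + w*(1 - 3*d) - 2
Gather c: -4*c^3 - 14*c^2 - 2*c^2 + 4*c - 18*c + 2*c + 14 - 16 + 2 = -4*c^3 - 16*c^2 - 12*c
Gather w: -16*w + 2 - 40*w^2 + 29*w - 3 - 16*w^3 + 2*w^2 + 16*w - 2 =-16*w^3 - 38*w^2 + 29*w - 3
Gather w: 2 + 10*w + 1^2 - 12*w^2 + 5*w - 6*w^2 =-18*w^2 + 15*w + 3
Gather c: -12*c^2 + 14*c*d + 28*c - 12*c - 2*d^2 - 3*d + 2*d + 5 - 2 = -12*c^2 + c*(14*d + 16) - 2*d^2 - d + 3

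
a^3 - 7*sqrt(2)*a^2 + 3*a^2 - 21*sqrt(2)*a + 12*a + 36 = (a + 3)*(a - 6*sqrt(2))*(a - sqrt(2))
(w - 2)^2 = w^2 - 4*w + 4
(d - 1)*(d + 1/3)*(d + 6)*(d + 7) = d^4 + 37*d^3/3 + 33*d^2 - 97*d/3 - 14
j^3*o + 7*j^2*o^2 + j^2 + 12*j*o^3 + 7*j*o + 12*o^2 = (j + 3*o)*(j + 4*o)*(j*o + 1)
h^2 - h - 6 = (h - 3)*(h + 2)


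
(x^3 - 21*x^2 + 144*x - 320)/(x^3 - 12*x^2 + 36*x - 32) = (x^2 - 13*x + 40)/(x^2 - 4*x + 4)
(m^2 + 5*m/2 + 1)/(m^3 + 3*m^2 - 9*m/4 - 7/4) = 2*(m + 2)/(2*m^2 + 5*m - 7)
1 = 1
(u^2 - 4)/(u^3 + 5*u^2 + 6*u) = (u - 2)/(u*(u + 3))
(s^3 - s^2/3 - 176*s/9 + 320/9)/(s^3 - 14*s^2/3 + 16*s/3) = (3*s^2 + 7*s - 40)/(3*s*(s - 2))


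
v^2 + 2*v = v*(v + 2)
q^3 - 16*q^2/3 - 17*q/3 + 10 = (q - 6)*(q - 1)*(q + 5/3)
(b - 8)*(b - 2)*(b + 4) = b^3 - 6*b^2 - 24*b + 64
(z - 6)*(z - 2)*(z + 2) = z^3 - 6*z^2 - 4*z + 24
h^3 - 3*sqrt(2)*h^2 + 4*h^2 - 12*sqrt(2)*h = h*(h + 4)*(h - 3*sqrt(2))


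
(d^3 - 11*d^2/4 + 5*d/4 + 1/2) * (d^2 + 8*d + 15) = d^5 + 21*d^4/4 - 23*d^3/4 - 123*d^2/4 + 91*d/4 + 15/2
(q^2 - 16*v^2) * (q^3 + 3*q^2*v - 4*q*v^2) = q^5 + 3*q^4*v - 20*q^3*v^2 - 48*q^2*v^3 + 64*q*v^4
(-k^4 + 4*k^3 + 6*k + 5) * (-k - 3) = k^5 - k^4 - 12*k^3 - 6*k^2 - 23*k - 15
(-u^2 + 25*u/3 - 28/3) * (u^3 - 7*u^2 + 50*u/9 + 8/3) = -u^5 + 46*u^4/3 - 659*u^3/9 + 2942*u^2/27 - 800*u/27 - 224/9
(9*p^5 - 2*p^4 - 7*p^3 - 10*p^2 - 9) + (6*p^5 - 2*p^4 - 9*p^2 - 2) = 15*p^5 - 4*p^4 - 7*p^3 - 19*p^2 - 11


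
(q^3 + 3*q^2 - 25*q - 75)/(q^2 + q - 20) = (q^2 - 2*q - 15)/(q - 4)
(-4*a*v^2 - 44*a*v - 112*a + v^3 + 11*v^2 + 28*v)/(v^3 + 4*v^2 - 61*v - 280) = (-4*a*v - 16*a + v^2 + 4*v)/(v^2 - 3*v - 40)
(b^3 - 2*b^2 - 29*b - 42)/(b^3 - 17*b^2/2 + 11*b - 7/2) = 2*(b^2 + 5*b + 6)/(2*b^2 - 3*b + 1)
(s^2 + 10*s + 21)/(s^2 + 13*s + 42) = (s + 3)/(s + 6)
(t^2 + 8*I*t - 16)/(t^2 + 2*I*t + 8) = (t + 4*I)/(t - 2*I)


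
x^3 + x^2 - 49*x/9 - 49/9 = (x - 7/3)*(x + 1)*(x + 7/3)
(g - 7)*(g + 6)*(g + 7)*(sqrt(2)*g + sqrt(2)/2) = sqrt(2)*g^4 + 13*sqrt(2)*g^3/2 - 46*sqrt(2)*g^2 - 637*sqrt(2)*g/2 - 147*sqrt(2)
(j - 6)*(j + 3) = j^2 - 3*j - 18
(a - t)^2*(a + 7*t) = a^3 + 5*a^2*t - 13*a*t^2 + 7*t^3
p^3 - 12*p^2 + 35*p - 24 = (p - 8)*(p - 3)*(p - 1)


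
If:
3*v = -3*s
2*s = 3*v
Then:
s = 0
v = 0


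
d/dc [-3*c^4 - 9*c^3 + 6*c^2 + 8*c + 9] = -12*c^3 - 27*c^2 + 12*c + 8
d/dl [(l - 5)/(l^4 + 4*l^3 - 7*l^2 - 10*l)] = (-3*l^4 + 12*l^3 + 67*l^2 - 70*l - 50)/(l^2*(l^6 + 8*l^5 + 2*l^4 - 76*l^3 - 31*l^2 + 140*l + 100))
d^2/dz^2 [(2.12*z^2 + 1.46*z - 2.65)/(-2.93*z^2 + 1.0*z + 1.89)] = (-2.8421709430404e-14*z^4 - 37.491108*z^3 + 66.060366*z^2 - 95.097252*z + 25.022906)/(25.153757*z^6 - 25.7547*z^5 - 39.886383*z^4 + 32.2262*z^3 + 25.728759*z^2 - 10.7163*z - 6.751269)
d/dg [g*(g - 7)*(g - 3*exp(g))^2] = (g - 3*exp(g))*(-2*g*(g - 7)*(3*exp(g) - 1) + g*(g - 3*exp(g)) + (g - 7)*(g - 3*exp(g)))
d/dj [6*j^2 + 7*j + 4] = 12*j + 7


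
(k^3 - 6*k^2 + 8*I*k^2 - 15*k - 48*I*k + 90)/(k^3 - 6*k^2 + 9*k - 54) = (k + 5*I)/(k - 3*I)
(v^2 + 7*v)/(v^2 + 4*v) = (v + 7)/(v + 4)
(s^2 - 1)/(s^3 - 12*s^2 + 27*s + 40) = (s - 1)/(s^2 - 13*s + 40)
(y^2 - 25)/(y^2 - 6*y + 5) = (y + 5)/(y - 1)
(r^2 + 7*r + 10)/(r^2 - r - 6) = (r + 5)/(r - 3)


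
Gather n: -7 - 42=-49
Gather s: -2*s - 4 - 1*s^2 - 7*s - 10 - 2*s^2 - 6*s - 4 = -3*s^2 - 15*s - 18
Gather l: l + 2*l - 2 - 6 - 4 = 3*l - 12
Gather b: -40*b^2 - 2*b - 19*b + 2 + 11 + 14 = -40*b^2 - 21*b + 27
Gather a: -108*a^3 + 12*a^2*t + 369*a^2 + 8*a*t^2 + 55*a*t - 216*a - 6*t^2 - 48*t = -108*a^3 + a^2*(12*t + 369) + a*(8*t^2 + 55*t - 216) - 6*t^2 - 48*t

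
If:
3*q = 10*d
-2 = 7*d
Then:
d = -2/7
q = -20/21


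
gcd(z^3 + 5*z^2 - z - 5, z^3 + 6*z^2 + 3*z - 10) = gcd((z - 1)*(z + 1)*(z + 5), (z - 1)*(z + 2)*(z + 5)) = z^2 + 4*z - 5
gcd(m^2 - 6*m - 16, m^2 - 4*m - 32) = m - 8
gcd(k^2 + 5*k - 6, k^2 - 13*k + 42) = 1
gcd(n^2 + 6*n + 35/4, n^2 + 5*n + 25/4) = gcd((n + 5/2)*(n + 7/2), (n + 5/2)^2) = n + 5/2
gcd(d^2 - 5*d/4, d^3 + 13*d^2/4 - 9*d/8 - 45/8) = d - 5/4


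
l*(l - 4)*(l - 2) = l^3 - 6*l^2 + 8*l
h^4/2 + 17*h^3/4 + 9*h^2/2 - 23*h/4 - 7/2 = (h/2 + 1)*(h - 1)*(h + 1/2)*(h + 7)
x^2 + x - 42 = (x - 6)*(x + 7)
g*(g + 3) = g^2 + 3*g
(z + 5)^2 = z^2 + 10*z + 25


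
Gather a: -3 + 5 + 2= 4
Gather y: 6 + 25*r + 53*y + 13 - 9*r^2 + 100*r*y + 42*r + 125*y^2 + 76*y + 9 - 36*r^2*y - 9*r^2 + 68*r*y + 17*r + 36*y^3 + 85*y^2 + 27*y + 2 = -18*r^2 + 84*r + 36*y^3 + 210*y^2 + y*(-36*r^2 + 168*r + 156) + 30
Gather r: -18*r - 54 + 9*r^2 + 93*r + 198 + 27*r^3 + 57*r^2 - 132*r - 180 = 27*r^3 + 66*r^2 - 57*r - 36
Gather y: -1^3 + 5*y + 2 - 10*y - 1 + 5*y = 0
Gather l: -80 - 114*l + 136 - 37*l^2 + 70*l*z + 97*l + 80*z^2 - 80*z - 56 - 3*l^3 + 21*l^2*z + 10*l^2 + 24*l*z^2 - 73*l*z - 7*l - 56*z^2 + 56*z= -3*l^3 + l^2*(21*z - 27) + l*(24*z^2 - 3*z - 24) + 24*z^2 - 24*z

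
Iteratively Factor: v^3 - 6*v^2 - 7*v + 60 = (v - 4)*(v^2 - 2*v - 15) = (v - 5)*(v - 4)*(v + 3)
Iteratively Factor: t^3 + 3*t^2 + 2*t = (t + 2)*(t^2 + t) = t*(t + 2)*(t + 1)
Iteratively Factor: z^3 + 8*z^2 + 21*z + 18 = (z + 3)*(z^2 + 5*z + 6) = (z + 3)^2*(z + 2)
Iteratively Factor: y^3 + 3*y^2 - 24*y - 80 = (y + 4)*(y^2 - y - 20) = (y - 5)*(y + 4)*(y + 4)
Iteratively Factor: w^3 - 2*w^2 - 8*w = (w)*(w^2 - 2*w - 8) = w*(w + 2)*(w - 4)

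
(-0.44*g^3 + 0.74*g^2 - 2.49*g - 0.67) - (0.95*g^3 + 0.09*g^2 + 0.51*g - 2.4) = -1.39*g^3 + 0.65*g^2 - 3.0*g + 1.73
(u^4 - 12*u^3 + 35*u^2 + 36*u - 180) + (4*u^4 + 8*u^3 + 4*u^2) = 5*u^4 - 4*u^3 + 39*u^2 + 36*u - 180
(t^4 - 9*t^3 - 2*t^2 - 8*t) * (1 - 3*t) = -3*t^5 + 28*t^4 - 3*t^3 + 22*t^2 - 8*t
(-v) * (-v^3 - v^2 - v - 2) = v^4 + v^3 + v^2 + 2*v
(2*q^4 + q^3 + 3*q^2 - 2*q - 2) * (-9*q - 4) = -18*q^5 - 17*q^4 - 31*q^3 + 6*q^2 + 26*q + 8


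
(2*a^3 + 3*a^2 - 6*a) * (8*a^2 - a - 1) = 16*a^5 + 22*a^4 - 53*a^3 + 3*a^2 + 6*a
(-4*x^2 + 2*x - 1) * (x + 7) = -4*x^3 - 26*x^2 + 13*x - 7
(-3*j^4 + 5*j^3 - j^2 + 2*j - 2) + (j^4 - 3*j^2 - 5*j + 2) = -2*j^4 + 5*j^3 - 4*j^2 - 3*j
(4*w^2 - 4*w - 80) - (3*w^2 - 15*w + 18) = w^2 + 11*w - 98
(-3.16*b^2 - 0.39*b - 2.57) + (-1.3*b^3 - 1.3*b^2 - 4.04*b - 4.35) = -1.3*b^3 - 4.46*b^2 - 4.43*b - 6.92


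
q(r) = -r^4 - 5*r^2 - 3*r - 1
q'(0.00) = -3.00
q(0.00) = -1.00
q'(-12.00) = 7029.00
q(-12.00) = -21421.00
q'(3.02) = -143.37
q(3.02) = -138.84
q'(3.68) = -239.14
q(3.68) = -263.15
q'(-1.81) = 38.82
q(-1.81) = -22.68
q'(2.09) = -60.42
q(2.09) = -48.19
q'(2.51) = -91.35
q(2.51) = -79.72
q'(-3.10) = 147.16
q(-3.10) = -132.10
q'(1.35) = -26.34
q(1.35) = -17.48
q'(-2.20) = 61.59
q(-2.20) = -42.03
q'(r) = -4*r^3 - 10*r - 3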